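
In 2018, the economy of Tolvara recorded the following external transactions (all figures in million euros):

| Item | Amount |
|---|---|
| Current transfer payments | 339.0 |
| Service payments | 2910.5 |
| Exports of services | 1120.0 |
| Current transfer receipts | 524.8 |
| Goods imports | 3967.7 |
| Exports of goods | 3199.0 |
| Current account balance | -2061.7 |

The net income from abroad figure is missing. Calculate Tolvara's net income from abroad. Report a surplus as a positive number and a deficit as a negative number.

Current account = goods balance + services balance + net primary income + net secondary income
Sum of the known components = -2373.4
Net income from abroad = CA - (known components) = -2061.7 - (-2373.4) = 311.7

311.7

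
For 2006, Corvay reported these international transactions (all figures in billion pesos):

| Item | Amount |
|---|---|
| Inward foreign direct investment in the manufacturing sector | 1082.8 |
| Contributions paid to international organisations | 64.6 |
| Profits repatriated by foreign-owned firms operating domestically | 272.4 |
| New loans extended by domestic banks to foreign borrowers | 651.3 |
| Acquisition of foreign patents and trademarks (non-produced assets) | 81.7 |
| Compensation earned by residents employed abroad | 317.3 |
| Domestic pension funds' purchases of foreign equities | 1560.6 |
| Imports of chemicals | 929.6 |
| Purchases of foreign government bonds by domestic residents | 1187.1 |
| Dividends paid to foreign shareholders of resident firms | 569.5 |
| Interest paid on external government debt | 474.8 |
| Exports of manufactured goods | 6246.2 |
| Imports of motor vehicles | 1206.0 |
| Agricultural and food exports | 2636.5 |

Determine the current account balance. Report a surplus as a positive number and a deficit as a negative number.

Goods: -1206.0 - 929.6 + 2636.5 + 6246.2 = 6747.1
Primary income: -569.5 - 272.4 + 317.3 - 474.8 = -999.4
Secondary income: -64.6
Current account = 6747.1 + (-999.4) + (-64.6) = 5683.1
(Excluded from the current account — financial account: inward foreign direct investment in the manufacturing sector 1082.8, new loans extended by domestic banks to foreign borrowers 651.3, domestic pension funds' purchases of foreign equities 1560.6, purchases of foreign government bonds by domestic residents 1187.1; capital account: acquisition of foreign patents and trademarks (non-produced assets) 81.7.)

5683.1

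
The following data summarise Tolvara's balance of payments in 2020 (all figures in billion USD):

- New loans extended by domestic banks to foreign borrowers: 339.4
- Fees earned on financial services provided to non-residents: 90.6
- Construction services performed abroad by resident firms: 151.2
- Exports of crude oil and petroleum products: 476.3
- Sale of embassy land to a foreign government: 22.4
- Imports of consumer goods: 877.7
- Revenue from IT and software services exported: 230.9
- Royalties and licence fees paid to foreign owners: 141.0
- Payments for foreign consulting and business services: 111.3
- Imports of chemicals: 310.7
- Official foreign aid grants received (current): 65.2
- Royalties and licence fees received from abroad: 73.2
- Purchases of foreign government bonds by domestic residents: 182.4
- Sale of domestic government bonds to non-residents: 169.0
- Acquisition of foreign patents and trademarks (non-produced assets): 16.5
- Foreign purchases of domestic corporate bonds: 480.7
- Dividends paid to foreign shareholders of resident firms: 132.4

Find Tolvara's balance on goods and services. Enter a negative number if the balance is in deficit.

-418.5

Goods: -310.7 + 476.3 - 877.7 = -712.1
Services: 151.2 - 111.3 + 73.2 + 90.6 - 141.0 + 230.9 = 293.6
Trade balance = -712.1 + 293.6 = -418.5
(Excluded from the trade balance — financial account: new loans extended by domestic banks to foreign borrowers 339.4, purchases of foreign government bonds by domestic residents 182.4, sale of domestic government bonds to non-residents 169.0, foreign purchases of domestic corporate bonds 480.7; capital account: sale of embassy land to a foreign government 22.4, acquisition of foreign patents and trademarks (non-produced assets) 16.5; secondary income: official foreign aid grants received (current) 65.2; primary income: dividends paid to foreign shareholders of resident firms 132.4.)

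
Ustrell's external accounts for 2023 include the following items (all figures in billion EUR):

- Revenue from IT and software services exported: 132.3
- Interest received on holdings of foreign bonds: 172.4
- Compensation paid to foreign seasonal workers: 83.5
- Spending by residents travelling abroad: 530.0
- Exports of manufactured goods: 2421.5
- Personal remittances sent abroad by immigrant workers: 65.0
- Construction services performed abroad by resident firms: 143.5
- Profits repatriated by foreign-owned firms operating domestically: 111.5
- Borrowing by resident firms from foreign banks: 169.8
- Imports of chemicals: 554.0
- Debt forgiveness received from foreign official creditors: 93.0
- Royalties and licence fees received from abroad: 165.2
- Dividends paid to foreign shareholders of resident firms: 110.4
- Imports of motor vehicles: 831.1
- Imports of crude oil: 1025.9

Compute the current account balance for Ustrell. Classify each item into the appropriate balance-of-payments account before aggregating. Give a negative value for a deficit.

-276.5

Goods: -554.0 + 2421.5 - 1025.9 - 831.1 = 10.5
Services: 143.5 + 132.3 - 530.0 + 165.2 = -89.0
Primary income: -110.4 - 83.5 - 111.5 + 172.4 = -133.0
Secondary income: -65.0
Current account = 10.5 + (-89.0) + (-133.0) + (-65.0) = -276.5
(Excluded from the current account — financial account: borrowing by resident firms from foreign banks 169.8; capital account: debt forgiveness received from foreign official creditors 93.0.)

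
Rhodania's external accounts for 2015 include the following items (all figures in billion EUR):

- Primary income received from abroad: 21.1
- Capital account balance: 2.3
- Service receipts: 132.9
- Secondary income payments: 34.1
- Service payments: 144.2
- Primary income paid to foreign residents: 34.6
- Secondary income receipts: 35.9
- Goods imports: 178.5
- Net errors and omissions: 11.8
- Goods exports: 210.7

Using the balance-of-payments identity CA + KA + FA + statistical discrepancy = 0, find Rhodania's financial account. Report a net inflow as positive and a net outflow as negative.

Goods balance = 210.7 - 178.5 = 32.2
Services balance = 132.9 - 144.2 = -11.3
Trade balance (goods + services) = 32.2 + (-11.3) = 20.9
Net primary income = 21.1 - 34.6 = -13.5
Net secondary income = 35.9 - 34.1 = 1.8
Current account = 20.9 + (-13.5) + 1.8 = 9.2
Financial account = -(9.2 + 2.3 + 11.8) = -23.3

-23.3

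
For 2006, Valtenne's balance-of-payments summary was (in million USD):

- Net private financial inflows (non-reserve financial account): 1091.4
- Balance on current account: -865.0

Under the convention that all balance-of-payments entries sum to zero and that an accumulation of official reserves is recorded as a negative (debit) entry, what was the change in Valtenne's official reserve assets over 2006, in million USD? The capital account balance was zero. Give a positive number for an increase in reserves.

Official reserve transactions balance = -((-865.0) + 1091.4) = -226.4
An accumulation of reserves is recorded as a debit (negative entry), so the change in the stock of reserves is the negative of that balance.
Change in official reserves = -(-226.4) = 226.4

226.4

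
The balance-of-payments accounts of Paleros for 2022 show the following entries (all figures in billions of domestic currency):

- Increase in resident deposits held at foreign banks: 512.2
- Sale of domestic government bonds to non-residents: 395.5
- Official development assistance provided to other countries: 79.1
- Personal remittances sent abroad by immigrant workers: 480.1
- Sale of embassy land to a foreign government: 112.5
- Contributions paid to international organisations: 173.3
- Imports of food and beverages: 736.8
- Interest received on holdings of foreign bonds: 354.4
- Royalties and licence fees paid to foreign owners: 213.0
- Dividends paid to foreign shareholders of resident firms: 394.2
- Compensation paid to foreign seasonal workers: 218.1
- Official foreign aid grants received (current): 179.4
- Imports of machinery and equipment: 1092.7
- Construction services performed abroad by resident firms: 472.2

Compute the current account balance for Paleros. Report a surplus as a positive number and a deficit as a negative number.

Goods: -1092.7 - 736.8 = -1829.5
Services: -213.0 + 472.2 = 259.2
Primary income: -218.1 - 394.2 + 354.4 = -257.9
Secondary income: -79.1 - 173.3 - 480.1 + 179.4 = -553.1
Current account = (-1829.5) + 259.2 + (-257.9) + (-553.1) = -2381.3
(Excluded from the current account — financial account: increase in resident deposits held at foreign banks 512.2, sale of domestic government bonds to non-residents 395.5; capital account: sale of embassy land to a foreign government 112.5.)

-2381.3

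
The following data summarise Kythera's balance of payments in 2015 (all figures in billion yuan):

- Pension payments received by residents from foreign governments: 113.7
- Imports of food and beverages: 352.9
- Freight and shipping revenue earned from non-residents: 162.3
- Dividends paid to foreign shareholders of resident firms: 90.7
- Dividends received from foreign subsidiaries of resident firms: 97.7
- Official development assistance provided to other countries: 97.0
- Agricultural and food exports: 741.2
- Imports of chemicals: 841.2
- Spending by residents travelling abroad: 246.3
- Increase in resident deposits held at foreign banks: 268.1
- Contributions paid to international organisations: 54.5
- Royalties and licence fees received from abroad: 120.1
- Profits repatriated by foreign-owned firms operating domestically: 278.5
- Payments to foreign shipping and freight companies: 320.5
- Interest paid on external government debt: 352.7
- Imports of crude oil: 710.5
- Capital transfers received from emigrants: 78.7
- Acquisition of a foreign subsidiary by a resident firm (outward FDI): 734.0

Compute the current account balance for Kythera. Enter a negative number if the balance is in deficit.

-2109.8

Goods: -841.2 + 741.2 - 352.9 - 710.5 = -1163.4
Services: -320.5 + 120.1 + 162.3 - 246.3 = -284.4
Primary income: -278.5 + 97.7 - 352.7 - 90.7 = -624.2
Secondary income: -97.0 + 113.7 - 54.5 = -37.8
Current account = (-1163.4) + (-284.4) + (-624.2) + (-37.8) = -2109.8
(Excluded from the current account — financial account: increase in resident deposits held at foreign banks 268.1, acquisition of a foreign subsidiary by a resident firm (outward FDI) 734.0; capital account: capital transfers received from emigrants 78.7.)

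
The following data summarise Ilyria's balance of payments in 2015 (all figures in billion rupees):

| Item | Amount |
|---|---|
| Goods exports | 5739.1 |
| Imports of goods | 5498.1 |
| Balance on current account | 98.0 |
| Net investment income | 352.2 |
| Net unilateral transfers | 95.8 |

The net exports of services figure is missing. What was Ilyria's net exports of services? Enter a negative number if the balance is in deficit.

Current account = goods balance + services balance + net primary income + net secondary income
Sum of the known components = 689.0
Net exports of services = CA - (known components) = 98.0 - 689.0 = -591.0

-591.0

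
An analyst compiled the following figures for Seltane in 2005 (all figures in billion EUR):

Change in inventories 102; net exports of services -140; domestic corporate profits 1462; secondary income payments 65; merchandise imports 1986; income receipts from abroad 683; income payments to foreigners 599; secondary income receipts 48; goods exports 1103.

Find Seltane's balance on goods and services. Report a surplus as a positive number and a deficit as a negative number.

Goods balance = 1103 - 1986 = -883
Services balance = -140
Trade balance (goods + services) = -883 + (-140) = -1023

-1023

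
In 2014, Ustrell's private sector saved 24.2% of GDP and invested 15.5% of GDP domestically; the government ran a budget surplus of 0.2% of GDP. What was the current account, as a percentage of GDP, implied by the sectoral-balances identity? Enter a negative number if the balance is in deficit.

8.9

By the sectoral-balances identity, CA = (S_private - I) + (T - G).
Private balance = 24.2 - 15.5 = 8.7
Government balance (T - G) = 0.2
CA = 8.7 + 0.2 = 8.9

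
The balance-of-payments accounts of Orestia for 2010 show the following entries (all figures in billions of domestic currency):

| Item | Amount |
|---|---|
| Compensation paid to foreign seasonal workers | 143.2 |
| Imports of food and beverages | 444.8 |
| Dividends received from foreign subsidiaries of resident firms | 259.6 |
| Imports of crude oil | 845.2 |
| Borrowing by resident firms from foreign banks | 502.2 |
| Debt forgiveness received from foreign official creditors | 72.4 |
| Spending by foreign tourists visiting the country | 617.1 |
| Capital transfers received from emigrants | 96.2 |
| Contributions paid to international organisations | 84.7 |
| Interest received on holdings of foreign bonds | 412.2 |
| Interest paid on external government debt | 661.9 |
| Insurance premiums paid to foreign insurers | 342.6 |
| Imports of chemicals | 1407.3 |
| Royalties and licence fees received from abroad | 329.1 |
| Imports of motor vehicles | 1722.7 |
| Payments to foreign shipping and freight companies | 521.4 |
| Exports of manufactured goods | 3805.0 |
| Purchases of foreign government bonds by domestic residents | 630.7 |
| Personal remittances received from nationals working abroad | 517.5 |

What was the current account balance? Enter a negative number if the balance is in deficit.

-233.3

Goods: -1407.3 + 3805.0 - 444.8 - 845.2 - 1722.7 = -615.0
Services: -342.6 - 521.4 + 617.1 + 329.1 = 82.2
Primary income: -143.2 + 412.2 - 661.9 + 259.6 = -133.3
Secondary income: -84.7 + 517.5 = 432.8
Current account = (-615.0) + 82.2 + (-133.3) + 432.8 = -233.3
(Excluded from the current account — financial account: borrowing by resident firms from foreign banks 502.2, purchases of foreign government bonds by domestic residents 630.7; capital account: debt forgiveness received from foreign official creditors 72.4, capital transfers received from emigrants 96.2.)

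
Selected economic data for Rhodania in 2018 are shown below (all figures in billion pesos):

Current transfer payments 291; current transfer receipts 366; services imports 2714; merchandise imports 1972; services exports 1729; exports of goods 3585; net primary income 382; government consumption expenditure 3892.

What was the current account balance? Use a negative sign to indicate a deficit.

Goods balance = 3585 - 1972 = 1613
Services balance = 1729 - 2714 = -985
Trade balance (goods + services) = 1613 + (-985) = 628
Net primary income = 382
Net secondary income = 366 - 291 = 75
Current account = 628 + 382 + 75 = 1085

1085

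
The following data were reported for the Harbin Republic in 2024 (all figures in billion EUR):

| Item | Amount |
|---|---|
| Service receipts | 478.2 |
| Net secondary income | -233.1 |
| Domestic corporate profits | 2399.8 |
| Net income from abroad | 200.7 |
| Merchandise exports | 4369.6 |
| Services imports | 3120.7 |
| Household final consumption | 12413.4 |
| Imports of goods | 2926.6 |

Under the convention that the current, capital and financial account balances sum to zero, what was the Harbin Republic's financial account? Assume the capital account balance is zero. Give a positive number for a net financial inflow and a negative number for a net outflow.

1231.9

Goods balance = 4369.6 - 2926.6 = 1443.0
Services balance = 478.2 - 3120.7 = -2642.5
Trade balance (goods + services) = 1443.0 + (-2642.5) = -1199.5
Net primary income = 200.7
Net secondary income = -233.1
Current account = -1199.5 + 200.7 + (-233.1) = -1231.9
Financial account = -(-1231.9) = 1231.9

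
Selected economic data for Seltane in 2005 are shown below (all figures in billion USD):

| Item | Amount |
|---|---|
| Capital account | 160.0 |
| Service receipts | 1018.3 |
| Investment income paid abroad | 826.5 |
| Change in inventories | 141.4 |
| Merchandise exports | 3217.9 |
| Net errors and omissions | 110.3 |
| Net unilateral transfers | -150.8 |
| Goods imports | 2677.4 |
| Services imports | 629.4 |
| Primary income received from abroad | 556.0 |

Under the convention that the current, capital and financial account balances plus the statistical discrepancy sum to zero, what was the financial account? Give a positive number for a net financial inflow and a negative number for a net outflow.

-778.4

Goods balance = 3217.9 - 2677.4 = 540.5
Services balance = 1018.3 - 629.4 = 388.9
Trade balance (goods + services) = 540.5 + 388.9 = 929.4
Net primary income = 556.0 - 826.5 = -270.5
Net secondary income = -150.8
Current account = 929.4 + (-270.5) + (-150.8) = 508.1
Financial account = -(508.1 + 160.0 + 110.3) = -778.4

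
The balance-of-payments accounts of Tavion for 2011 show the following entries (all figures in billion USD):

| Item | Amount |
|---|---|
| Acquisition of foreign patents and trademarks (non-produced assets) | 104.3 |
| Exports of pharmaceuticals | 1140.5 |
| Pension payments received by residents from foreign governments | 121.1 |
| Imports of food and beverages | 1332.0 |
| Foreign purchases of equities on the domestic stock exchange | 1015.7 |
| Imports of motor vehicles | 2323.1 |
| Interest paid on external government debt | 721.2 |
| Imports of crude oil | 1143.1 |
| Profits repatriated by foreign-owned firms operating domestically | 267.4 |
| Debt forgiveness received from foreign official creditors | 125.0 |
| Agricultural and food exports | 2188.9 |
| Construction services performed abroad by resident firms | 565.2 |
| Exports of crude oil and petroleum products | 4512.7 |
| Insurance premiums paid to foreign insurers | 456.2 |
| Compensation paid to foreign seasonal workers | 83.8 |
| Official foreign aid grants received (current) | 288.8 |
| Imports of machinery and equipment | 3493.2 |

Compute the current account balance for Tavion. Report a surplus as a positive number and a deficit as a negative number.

-1002.8

Goods: 2188.9 + 1140.5 + 4512.7 - 3493.2 - 1332.0 - 1143.1 - 2323.1 = -449.3
Services: -456.2 + 565.2 = 109.0
Primary income: -267.4 - 721.2 - 83.8 = -1072.4
Secondary income: 121.1 + 288.8 = 409.9
Current account = (-449.3) + 109.0 + (-1072.4) + 409.9 = -1002.8
(Excluded from the current account — capital account: acquisition of foreign patents and trademarks (non-produced assets) 104.3, debt forgiveness received from foreign official creditors 125.0; financial account: foreign purchases of equities on the domestic stock exchange 1015.7.)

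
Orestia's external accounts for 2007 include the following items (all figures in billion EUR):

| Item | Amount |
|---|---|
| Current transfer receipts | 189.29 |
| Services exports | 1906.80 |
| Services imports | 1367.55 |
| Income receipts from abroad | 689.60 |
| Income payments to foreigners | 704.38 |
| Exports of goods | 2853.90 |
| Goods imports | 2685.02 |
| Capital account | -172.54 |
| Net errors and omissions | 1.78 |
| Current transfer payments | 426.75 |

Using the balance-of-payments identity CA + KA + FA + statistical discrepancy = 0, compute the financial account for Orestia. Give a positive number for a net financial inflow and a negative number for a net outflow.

-285.13

Goods balance = 2853.90 - 2685.02 = 168.88
Services balance = 1906.80 - 1367.55 = 539.25
Trade balance (goods + services) = 168.88 + 539.25 = 708.13
Net primary income = 689.60 - 704.38 = -14.78
Net secondary income = 189.29 - 426.75 = -237.46
Current account = 708.13 + (-14.78) + (-237.46) = 455.89
Financial account = -(455.89 + (-172.54) + 1.78) = -285.13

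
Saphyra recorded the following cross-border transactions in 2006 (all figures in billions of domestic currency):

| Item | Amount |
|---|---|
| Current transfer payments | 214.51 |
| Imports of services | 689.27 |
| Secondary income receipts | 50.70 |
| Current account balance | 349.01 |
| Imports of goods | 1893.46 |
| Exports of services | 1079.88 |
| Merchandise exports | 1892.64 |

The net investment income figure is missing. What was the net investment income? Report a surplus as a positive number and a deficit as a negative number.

123.03

Current account = goods balance + services balance + net primary income + net secondary income
Sum of the known components = 225.98
Net investment income = CA - (known components) = 349.01 - 225.98 = 123.03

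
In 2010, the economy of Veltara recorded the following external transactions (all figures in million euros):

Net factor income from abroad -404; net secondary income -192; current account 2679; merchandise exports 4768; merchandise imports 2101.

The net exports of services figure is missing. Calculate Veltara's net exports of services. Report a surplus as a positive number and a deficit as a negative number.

Current account = goods balance + services balance + net primary income + net secondary income
Sum of the known components = 2071
Net exports of services = CA - (known components) = 2679 - 2071 = 608

608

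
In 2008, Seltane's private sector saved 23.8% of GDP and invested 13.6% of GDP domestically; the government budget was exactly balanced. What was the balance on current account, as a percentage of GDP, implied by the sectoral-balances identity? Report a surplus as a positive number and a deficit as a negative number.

By the sectoral-balances identity, CA = (S_private - I) + (T - G).
Private balance = 23.8 - 13.6 = 10.2
Government balance (T - G) = 0
CA = 10.2 + 0.0 = 10.2

10.2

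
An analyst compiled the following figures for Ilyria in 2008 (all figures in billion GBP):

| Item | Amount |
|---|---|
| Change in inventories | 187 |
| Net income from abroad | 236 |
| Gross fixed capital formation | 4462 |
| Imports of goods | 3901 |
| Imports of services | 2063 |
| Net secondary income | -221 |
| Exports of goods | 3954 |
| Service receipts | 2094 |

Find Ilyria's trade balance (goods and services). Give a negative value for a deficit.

Goods balance = 3954 - 3901 = 53
Services balance = 2094 - 2063 = 31
Trade balance (goods + services) = 53 + 31 = 84

84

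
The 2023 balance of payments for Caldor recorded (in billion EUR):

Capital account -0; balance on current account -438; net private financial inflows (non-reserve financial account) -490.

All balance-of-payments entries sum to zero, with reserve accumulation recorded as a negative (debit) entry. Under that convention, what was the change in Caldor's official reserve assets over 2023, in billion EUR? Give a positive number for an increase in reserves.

Official reserve transactions balance = -((-438) + -0 + (-490)) = 928
An accumulation of reserves is recorded as a debit (negative entry), so the change in the stock of reserves is the negative of that balance.
Change in official reserves = -(928) = -928

-928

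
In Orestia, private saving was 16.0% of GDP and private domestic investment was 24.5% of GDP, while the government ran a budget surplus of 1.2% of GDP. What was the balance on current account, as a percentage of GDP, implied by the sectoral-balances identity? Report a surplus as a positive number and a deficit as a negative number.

-7.3

By the sectoral-balances identity, CA = (S_private - I) + (T - G).
Private balance = 16.0 - 24.5 = -8.5
Government balance (T - G) = 1.2
CA = -8.5 + 1.2 = -7.3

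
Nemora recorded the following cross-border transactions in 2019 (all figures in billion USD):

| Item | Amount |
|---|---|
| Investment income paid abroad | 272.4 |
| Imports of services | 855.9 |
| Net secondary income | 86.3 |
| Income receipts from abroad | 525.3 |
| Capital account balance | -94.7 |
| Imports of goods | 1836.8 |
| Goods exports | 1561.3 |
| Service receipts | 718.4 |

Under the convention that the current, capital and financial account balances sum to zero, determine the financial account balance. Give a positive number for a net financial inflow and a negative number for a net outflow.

Goods balance = 1561.3 - 1836.8 = -275.5
Services balance = 718.4 - 855.9 = -137.5
Trade balance (goods + services) = -275.5 + (-137.5) = -413.0
Net primary income = 525.3 - 272.4 = 252.9
Net secondary income = 86.3
Current account = -413.0 + 252.9 + 86.3 = -73.8
Financial account = -(-73.8 + (-94.7)) = 168.5

168.5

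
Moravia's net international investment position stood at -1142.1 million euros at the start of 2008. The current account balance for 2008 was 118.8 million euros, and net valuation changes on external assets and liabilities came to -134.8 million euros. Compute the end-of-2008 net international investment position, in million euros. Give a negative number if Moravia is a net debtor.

-1158.1

Change in NIIP = current account + net valuation change = 118.8 + (-134.8) = -16.0
End-of-year NIIP = -1142.1 + (-16.0) = -1158.1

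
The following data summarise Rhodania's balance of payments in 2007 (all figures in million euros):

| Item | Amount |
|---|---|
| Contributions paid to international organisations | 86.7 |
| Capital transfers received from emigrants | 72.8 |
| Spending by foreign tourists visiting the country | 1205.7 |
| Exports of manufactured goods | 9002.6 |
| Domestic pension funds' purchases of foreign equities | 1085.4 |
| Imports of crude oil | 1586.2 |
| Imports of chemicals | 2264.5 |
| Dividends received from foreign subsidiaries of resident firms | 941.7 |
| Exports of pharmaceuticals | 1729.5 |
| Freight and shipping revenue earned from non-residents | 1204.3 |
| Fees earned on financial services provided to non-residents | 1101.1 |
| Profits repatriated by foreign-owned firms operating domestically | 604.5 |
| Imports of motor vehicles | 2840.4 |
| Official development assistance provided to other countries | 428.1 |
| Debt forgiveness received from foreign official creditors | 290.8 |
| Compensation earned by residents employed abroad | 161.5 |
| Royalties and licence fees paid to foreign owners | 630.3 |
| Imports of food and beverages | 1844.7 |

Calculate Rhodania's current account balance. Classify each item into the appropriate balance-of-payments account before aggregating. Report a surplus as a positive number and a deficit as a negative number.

Goods: -2264.5 - 1844.7 + 1729.5 - 1586.2 - 2840.4 + 9002.6 = 2196.3
Services: -630.3 + 1101.1 + 1204.3 + 1205.7 = 2880.8
Primary income: 941.7 - 604.5 + 161.5 = 498.7
Secondary income: -86.7 - 428.1 = -514.8
Current account = 2196.3 + 2880.8 + 498.7 + (-514.8) = 5061.0
(Excluded from the current account — capital account: capital transfers received from emigrants 72.8, debt forgiveness received from foreign official creditors 290.8; financial account: domestic pension funds' purchases of foreign equities 1085.4.)

5061.0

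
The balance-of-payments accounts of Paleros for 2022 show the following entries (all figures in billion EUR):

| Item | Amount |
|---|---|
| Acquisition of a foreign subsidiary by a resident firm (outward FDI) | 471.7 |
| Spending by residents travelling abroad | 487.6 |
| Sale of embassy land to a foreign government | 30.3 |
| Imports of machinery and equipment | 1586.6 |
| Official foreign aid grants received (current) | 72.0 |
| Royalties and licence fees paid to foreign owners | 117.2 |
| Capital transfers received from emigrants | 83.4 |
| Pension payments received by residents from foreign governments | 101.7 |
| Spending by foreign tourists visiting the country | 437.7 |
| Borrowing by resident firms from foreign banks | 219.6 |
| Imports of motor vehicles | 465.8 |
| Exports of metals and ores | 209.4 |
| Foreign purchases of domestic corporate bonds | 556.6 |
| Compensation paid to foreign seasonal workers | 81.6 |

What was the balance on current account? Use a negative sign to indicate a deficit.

Goods: -465.8 + 209.4 - 1586.6 = -1843.0
Services: -117.2 + 437.7 - 487.6 = -167.1
Primary income: -81.6
Secondary income: 101.7 + 72.0 = 173.7
Current account = (-1843.0) + (-167.1) + (-81.6) + 173.7 = -1918.0
(Excluded from the current account — financial account: acquisition of a foreign subsidiary by a resident firm (outward FDI) 471.7, borrowing by resident firms from foreign banks 219.6, foreign purchases of domestic corporate bonds 556.6; capital account: sale of embassy land to a foreign government 30.3, capital transfers received from emigrants 83.4.)

-1918.0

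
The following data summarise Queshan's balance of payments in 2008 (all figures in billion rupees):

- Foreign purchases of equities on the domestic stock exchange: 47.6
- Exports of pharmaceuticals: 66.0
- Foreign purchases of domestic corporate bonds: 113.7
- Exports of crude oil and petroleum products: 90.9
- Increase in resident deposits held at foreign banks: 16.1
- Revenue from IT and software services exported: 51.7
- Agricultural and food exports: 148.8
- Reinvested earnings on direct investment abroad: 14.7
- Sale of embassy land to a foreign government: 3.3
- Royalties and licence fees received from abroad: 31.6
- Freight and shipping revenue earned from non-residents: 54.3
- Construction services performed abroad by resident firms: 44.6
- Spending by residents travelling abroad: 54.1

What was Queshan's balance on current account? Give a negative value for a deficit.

448.5

Goods: 90.9 + 66.0 + 148.8 = 305.7
Services: 54.3 - 54.1 + 31.6 + 44.6 + 51.7 = 128.1
Primary income: 14.7
Current account = 305.7 + 128.1 + 14.7 = 448.5
(Excluded from the current account — financial account: foreign purchases of equities on the domestic stock exchange 47.6, foreign purchases of domestic corporate bonds 113.7, increase in resident deposits held at foreign banks 16.1; capital account: sale of embassy land to a foreign government 3.3.)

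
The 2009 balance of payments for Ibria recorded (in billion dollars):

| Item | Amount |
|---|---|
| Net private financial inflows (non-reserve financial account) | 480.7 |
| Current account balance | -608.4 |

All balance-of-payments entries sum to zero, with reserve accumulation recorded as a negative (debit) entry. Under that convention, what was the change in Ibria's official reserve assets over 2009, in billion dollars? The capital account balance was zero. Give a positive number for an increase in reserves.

Official reserve transactions balance = -((-608.4) + 480.7) = 127.7
An accumulation of reserves is recorded as a debit (negative entry), so the change in the stock of reserves is the negative of that balance.
Change in official reserves = -(127.7) = -127.7

-127.7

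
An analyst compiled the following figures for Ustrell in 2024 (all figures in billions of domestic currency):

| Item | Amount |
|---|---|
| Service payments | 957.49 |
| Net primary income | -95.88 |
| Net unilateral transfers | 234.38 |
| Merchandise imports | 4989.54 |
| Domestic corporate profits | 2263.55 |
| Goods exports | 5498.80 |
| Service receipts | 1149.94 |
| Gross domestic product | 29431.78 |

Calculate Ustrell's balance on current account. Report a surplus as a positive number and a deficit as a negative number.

Goods balance = 5498.80 - 4989.54 = 509.26
Services balance = 1149.94 - 957.49 = 192.45
Trade balance (goods + services) = 509.26 + 192.45 = 701.71
Net primary income = -95.88
Net secondary income = 234.38
Current account = 701.71 + (-95.88) + 234.38 = 840.21

840.21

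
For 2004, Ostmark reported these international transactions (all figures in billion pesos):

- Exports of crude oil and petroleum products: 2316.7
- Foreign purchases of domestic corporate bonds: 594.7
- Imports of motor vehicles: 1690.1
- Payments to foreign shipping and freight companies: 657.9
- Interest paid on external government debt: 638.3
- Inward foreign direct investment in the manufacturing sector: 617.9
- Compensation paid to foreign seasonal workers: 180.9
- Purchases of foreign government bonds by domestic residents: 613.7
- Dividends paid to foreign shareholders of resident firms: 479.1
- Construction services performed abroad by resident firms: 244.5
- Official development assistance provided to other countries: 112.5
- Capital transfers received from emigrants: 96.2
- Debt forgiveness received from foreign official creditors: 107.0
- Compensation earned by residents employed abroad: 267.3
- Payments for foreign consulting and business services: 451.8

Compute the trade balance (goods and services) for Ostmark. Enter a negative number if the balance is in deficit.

Goods: 2316.7 - 1690.1 = 626.6
Services: 244.5 - 451.8 - 657.9 = -865.2
Trade balance = 626.6 + (-865.2) = -238.6
(Excluded from the trade balance — financial account: foreign purchases of domestic corporate bonds 594.7, inward foreign direct investment in the manufacturing sector 617.9, purchases of foreign government bonds by domestic residents 613.7; primary income: interest paid on external government debt 638.3, compensation paid to foreign seasonal workers 180.9, dividends paid to foreign shareholders of resident firms 479.1, compensation earned by residents employed abroad 267.3; secondary income: official development assistance provided to other countries 112.5; capital account: capital transfers received from emigrants 96.2, debt forgiveness received from foreign official creditors 107.0.)

-238.6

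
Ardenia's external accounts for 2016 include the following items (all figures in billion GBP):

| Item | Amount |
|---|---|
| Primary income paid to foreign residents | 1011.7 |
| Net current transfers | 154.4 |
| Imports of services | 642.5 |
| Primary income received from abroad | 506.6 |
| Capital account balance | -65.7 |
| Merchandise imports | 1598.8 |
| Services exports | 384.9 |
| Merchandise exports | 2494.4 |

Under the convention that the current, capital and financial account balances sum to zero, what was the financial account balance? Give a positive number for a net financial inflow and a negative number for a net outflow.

-221.6

Goods balance = 2494.4 - 1598.8 = 895.6
Services balance = 384.9 - 642.5 = -257.6
Trade balance (goods + services) = 895.6 + (-257.6) = 638.0
Net primary income = 506.6 - 1011.7 = -505.1
Net secondary income = 154.4
Current account = 638.0 + (-505.1) + 154.4 = 287.3
Financial account = -(287.3 + (-65.7)) = -221.6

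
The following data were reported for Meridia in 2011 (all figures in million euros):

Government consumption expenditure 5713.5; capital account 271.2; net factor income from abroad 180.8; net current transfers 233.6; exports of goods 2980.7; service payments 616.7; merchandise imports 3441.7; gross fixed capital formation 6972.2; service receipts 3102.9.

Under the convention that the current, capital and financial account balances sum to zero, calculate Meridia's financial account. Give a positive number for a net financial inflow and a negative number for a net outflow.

Goods balance = 2980.7 - 3441.7 = -461.0
Services balance = 3102.9 - 616.7 = 2486.2
Trade balance (goods + services) = -461.0 + 2486.2 = 2025.2
Net primary income = 180.8
Net secondary income = 233.6
Current account = 2025.2 + 180.8 + 233.6 = 2439.6
Financial account = -(2439.6 + 271.2) = -2710.8

-2710.8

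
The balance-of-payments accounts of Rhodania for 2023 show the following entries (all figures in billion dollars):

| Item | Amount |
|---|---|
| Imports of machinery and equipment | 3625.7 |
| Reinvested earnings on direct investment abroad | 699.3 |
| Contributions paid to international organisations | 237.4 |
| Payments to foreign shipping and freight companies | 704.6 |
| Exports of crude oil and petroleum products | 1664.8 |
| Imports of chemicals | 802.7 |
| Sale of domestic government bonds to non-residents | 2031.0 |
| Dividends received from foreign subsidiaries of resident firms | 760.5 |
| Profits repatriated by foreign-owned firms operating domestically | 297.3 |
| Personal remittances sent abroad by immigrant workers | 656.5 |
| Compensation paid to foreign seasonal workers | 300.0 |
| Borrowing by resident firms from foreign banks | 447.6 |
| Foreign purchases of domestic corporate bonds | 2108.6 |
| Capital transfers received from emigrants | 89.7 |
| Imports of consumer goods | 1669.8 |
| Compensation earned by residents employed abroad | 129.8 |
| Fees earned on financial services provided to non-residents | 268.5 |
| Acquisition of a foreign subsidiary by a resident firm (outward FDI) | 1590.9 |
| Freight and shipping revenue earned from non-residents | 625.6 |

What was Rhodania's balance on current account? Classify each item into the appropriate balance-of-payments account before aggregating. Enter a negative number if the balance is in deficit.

-4145.5

Goods: 1664.8 - 1669.8 - 3625.7 - 802.7 = -4433.4
Services: 268.5 + 625.6 - 704.6 = 189.5
Primary income: 129.8 - 300.0 + 699.3 + 760.5 - 297.3 = 992.3
Secondary income: -237.4 - 656.5 = -893.9
Current account = (-4433.4) + 189.5 + 992.3 + (-893.9) = -4145.5
(Excluded from the current account — financial account: sale of domestic government bonds to non-residents 2031.0, borrowing by resident firms from foreign banks 447.6, foreign purchases of domestic corporate bonds 2108.6, acquisition of a foreign subsidiary by a resident firm (outward FDI) 1590.9; capital account: capital transfers received from emigrants 89.7.)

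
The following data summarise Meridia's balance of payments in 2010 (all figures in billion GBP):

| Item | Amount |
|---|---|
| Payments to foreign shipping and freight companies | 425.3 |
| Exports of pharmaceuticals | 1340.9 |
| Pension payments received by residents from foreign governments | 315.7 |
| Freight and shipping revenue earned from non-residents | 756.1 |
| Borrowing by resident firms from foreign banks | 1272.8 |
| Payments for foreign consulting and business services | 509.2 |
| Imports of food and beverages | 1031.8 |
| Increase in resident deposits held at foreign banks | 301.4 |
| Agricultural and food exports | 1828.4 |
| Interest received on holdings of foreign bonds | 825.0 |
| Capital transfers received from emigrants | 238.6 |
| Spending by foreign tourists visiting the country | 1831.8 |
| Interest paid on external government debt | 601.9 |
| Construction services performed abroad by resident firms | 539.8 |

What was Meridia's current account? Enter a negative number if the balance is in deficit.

4869.5

Goods: 1340.9 - 1031.8 + 1828.4 = 2137.5
Services: 539.8 - 509.2 - 425.3 + 1831.8 + 756.1 = 2193.2
Primary income: -601.9 + 825.0 = 223.1
Secondary income: 315.7
Current account = 2137.5 + 2193.2 + 223.1 + 315.7 = 4869.5
(Excluded from the current account — financial account: borrowing by resident firms from foreign banks 1272.8, increase in resident deposits held at foreign banks 301.4; capital account: capital transfers received from emigrants 238.6.)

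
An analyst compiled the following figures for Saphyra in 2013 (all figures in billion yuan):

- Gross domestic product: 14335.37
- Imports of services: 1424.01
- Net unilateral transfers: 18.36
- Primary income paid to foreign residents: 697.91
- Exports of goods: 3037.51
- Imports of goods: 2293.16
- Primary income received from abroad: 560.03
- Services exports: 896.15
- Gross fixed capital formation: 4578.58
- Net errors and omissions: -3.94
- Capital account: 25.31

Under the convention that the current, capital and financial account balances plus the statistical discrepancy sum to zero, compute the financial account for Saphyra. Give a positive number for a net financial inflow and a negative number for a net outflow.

-118.34

Goods balance = 3037.51 - 2293.16 = 744.35
Services balance = 896.15 - 1424.01 = -527.86
Trade balance (goods + services) = 744.35 + (-527.86) = 216.49
Net primary income = 560.03 - 697.91 = -137.88
Net secondary income = 18.36
Current account = 216.49 + (-137.88) + 18.36 = 96.97
Financial account = -(96.97 + 25.31 + (-3.94)) = -118.34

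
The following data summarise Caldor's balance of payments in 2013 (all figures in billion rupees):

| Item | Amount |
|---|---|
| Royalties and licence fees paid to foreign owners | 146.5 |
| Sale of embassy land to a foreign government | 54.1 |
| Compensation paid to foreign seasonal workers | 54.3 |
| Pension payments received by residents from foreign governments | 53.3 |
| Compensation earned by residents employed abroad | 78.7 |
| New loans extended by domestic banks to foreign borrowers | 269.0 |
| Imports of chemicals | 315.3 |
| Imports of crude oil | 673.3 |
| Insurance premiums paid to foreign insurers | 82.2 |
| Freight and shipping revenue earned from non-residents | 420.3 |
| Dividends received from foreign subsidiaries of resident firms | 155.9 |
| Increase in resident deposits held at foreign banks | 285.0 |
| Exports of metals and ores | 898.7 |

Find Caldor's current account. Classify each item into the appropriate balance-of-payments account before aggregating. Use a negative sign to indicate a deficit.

335.3

Goods: -673.3 - 315.3 + 898.7 = -89.9
Services: 420.3 - 82.2 - 146.5 = 191.6
Primary income: 78.7 + 155.9 - 54.3 = 180.3
Secondary income: 53.3
Current account = (-89.9) + 191.6 + 180.3 + 53.3 = 335.3
(Excluded from the current account — capital account: sale of embassy land to a foreign government 54.1; financial account: new loans extended by domestic banks to foreign borrowers 269.0, increase in resident deposits held at foreign banks 285.0.)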